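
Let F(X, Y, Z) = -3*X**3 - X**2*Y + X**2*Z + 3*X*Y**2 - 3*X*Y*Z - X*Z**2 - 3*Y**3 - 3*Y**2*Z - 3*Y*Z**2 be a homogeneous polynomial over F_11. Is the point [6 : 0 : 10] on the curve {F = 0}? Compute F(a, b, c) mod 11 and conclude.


F(6,0,10) ≡ 3 (mod 11); P is NOT on the curve.

Evaluate F(6, 0, 10) term-by-term (mod 11).
  -3*X**3 ↦ -3·216·1·1 = -648
  -X**2*Y ↦ -1·36·0·1 = 0
  X**2*Z ↦ 1·36·1·10 = 360
  3*X*Y**2 ↦ 3·6·0·1 = 0
  -3*X*Y*Z ↦ -3·6·0·10 = 0
  -X*Z**2 ↦ -1·6·1·100 = -600
  -3*Y**3 ↦ -3·1·0·1 = 0
  -3*Y**2*Z ↦ -3·1·0·10 = 0
  -3*Y*Z**2 ↦ -3·1·0·100 = 0
Sum: F(6, 0, 10) = (-648) + (0) + (360) + (0) + (0) + (-600) + (0) + (0) + (0) = -888.
Reducing mod 11: -888 ≡ 3 (mod 11).
Since F(a, b, c) ≡ 3 ≠ 0 (mod 11), P does NOT lie on the curve.


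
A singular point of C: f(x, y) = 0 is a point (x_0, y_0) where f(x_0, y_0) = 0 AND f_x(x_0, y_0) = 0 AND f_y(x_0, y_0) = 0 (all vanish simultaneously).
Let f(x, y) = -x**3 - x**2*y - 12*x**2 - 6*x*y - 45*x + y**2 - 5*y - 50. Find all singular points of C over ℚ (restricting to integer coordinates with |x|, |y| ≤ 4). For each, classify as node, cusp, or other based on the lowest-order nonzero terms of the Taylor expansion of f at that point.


Singular points: {(-3, -2)}; classification: node.

Compute partial derivatives:
  f_x = -3*x**2 - 2*x*y - 24*x - 6*y - 45.
  f_y = -x**2 - 6*x + 2*y - 5.
Scan x_0 ∈ {−4, ..., 4}. For each x_0, f_y(x_0, y) is a polynomial in y; find its integer roots y ∈ {−4, ..., 4}, then test f_x and f at those candidates.
  x = -4: f_y(-4, y) = 2*y + 3; no integer root y with |y| ≤ 4.
  x = -3: f_y(-3, y) = 2*y + 4; vanishes at y ∈ {-2}. (-3, -2): f_x = 0, f = 0 — SINGULAR.
  x = -2: f_y(-2, y) = 2*y + 3; no integer root y with |y| ≤ 4.
  x = -1: f_y(-1, y) = 2*y; vanishes at y ∈ {0}. (-1, 0): f_x = -24 ≠ 0.
  x = 0: f_y(0, y) = 2*y - 5; no integer root y with |y| ≤ 4.
  x = 1: f_y(1, y) = 2*y - 12; no integer root y with |y| ≤ 4.
  x = 2: f_y(2, y) = 2*y - 21; no integer root y with |y| ≤ 4.
  x = 3: f_y(3, y) = 2*y - 32; no integer root y with |y| ≤ 4.
  x = 4: f_y(4, y) = 2*y - 45; no integer root y with |y| ≤ 4.
Only singular point on the grid: (-3, -2).
Classify: substitute x = -3 + u, y = -2 + v and expand: f = -u**3 - u**2*v - u**2 + v**2.
No constant or linear terms (consistent with a singular point). Quadratic part: -u**2 + v**2. Cubic part: -u**3 - u**2*v.
The quadratic part v**2 - u**2 = (v − u)(v + u) splits into two distinct linear factors, so there are two distinct tangent lines y − -2 = ±(x − -3) — this is a node (ordinary double point).
Classification: node.


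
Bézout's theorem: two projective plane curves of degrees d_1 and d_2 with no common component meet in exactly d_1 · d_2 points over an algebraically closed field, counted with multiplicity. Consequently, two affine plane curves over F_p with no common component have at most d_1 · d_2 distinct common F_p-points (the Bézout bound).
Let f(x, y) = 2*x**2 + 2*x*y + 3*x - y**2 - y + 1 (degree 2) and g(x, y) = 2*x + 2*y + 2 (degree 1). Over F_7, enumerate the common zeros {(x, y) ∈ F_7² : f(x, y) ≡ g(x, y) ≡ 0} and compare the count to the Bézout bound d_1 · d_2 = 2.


Common zeros: {(1, 5), (6, 0)}; count = 2; Bézout bound = 2.

deg(f) = 2, deg(g) = 1, so Bézout bound = 2.
Scan x ∈ F_7. For each x, list the y ∈ F_7 with f(x, y) ≡ 0 and those with g(x, y) ≡ 0 (mod 7); the common zeros in that column are the intersection.
  x = 0: f ≡ 0 at y ∈ ∅; g ≡ 0 at y ∈ {6}; common: ∅.
  x = 1: f ≡ 0 at y ∈ {3, 5}; g ≡ 0 at y ∈ {5}; common: {5}.
  x = 2: f ≡ 0 at y ∈ ∅; g ≡ 0 at y ∈ {4}; common: ∅.
  x = 3: f ≡ 0 at y ∈ {0, 5}; g ≡ 0 at y ∈ {3}; common: ∅.
  x = 4: f ≡ 0 at y ∈ ∅; g ≡ 0 at y ∈ {2}; common: ∅.
  x = 5: f ≡ 0 at y ∈ {3, 6}; g ≡ 0 at y ∈ {1}; common: ∅.
  x = 6: f ≡ 0 at y ∈ {0, 4}; g ≡ 0 at y ∈ {0}; common: {0}.
Collecting: common zeros = {(1, 5), (6, 0)}, so the count is 2.
Comparison with the Bézout bound: 2 ≤ 2 = deg(f)·deg(g), as expected for curves with no common component (the bound is attained).


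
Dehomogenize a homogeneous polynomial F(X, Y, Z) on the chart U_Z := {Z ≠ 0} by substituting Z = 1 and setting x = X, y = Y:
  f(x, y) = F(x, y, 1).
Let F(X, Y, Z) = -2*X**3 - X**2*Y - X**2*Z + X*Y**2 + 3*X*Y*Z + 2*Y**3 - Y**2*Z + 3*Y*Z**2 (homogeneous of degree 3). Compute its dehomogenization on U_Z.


f(x, y) = -2*x**3 - x**2*y - x**2 + x*y**2 + 3*x*y + 2*y**3 - y**2 + 3*y

On U_Z we set Z = 1. Each monomial c·X^i·Y^j·Z^k in F becomes c·x^i·y^j·1^k = c·x^i·y^j.
Substituting Z = 1: F(X, Y, 1) = -2*x**3 - x**2*y - x**2 + x*y**2 + 3*x*y + 2*y**3 - y**2 + 3*y.
Note: deg(f) ≤ deg(F) = 3; strict inequality happens when F is divisible by Z (lost terms).


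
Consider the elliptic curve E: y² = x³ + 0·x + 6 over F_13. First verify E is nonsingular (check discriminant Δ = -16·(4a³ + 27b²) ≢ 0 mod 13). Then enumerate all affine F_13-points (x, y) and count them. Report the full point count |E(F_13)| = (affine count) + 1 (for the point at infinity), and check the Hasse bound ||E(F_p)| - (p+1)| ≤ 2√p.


Affine points = {(2, 1), (2, 12), (5, 1), (5, 12), (6, 1), (6, 12)}; affine count = 6; |E(F_13)| = 7.

Discriminant check: Δ ∝ 4a³ + 27b² = 4·0³ + 27·6² = 4·0 + 27·36 ≡ 10 (mod 13). Nonzero ⇒ E is nonsingular.
For each x ∈ F_13, compute rhs = x³ + 0·x + 6 mod 13, then count y ∈ F_13 with y² ≡ rhs.
  x = 0: rhs = 6, matching y values: none (0 points).
  x = 1: rhs = 7, matching y values: none (0 points).
  x = 2: rhs = 1, matching y values: 1, 12 (2 points).
  x = 3: rhs = 7, matching y values: none (0 points).
  x = 4: rhs = 5, matching y values: none (0 points).
  x = 5: rhs = 1, matching y values: 1, 12 (2 points).
  x = 6: rhs = 1, matching y values: 1, 12 (2 points).
  x = 7: rhs = 11, matching y values: none (0 points).
  x = 8: rhs = 11, matching y values: none (0 points).
  x = 9: rhs = 7, matching y values: none (0 points).
  x = 10: rhs = 5, matching y values: none (0 points).
  x = 11: rhs = 11, matching y values: none (0 points).
  x = 12: rhs = 5, matching y values: none (0 points).
Total affine count: 6.
Full point count |E(F_13)| = 6 + 1 = 7.
Hasse bound: |7 − (13+1)| = |-7| = 7 ≤ 2√13 ≈ 7.2111 ✓.


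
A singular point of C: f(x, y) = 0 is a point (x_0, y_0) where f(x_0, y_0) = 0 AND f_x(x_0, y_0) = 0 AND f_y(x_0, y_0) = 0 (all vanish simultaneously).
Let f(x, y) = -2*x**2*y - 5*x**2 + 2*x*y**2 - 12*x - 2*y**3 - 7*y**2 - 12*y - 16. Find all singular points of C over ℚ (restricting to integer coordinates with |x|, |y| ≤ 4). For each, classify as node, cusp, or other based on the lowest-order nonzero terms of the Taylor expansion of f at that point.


Singular points: {(-2, -2)}; classification: node.

Compute partial derivatives:
  f_x = -4*x*y - 10*x + 2*y**2 - 12.
  f_y = -2*x**2 + 4*x*y - 6*y**2 - 14*y - 12.
Scan x_0 ∈ {−4, ..., 4}. For each x_0, f_y(x_0, y) is a polynomial in y; find its integer roots y ∈ {−4, ..., 4}, then test f_x and f at those candidates.
  x = -4: f_y(-4, y) = -6*y**2 - 30*y - 44; no integer root y with |y| ≤ 4.
  x = -3: f_y(-3, y) = -6*y**2 - 26*y - 30; no integer root y with |y| ≤ 4.
  x = -2: f_y(-2, y) = -6*y**2 - 22*y - 20; vanishes at y ∈ {-2}. (-2, -2): f_x = 0, f = 0 — SINGULAR.
  x = -1: f_y(-1, y) = -6*y**2 - 18*y - 14; no integer root y with |y| ≤ 4.
  x = 0: f_y(0, y) = -6*y**2 - 14*y - 12; no integer root y with |y| ≤ 4.
  x = 1: f_y(1, y) = -6*y**2 - 10*y - 14; no integer root y with |y| ≤ 4.
  x = 2: f_y(2, y) = -6*y**2 - 6*y - 20; no integer root y with |y| ≤ 4.
  x = 3: f_y(3, y) = -6*y**2 - 2*y - 30; no integer root y with |y| ≤ 4.
  x = 4: f_y(4, y) = -6*y**2 + 2*y - 44; no integer root y with |y| ≤ 4.
Only singular point on the grid: (-2, -2).
Classify: substitute x = -2 + u, y = -2 + v and expand: f = -2*u**2*v - u**2 + 2*u*v**2 - 2*v**3 + v**2.
No constant or linear terms (consistent with a singular point). Quadratic part: -u**2 + v**2. Cubic part: -2*u**2*v + 2*u*v**2 - 2*v**3.
The quadratic part v**2 - u**2 = (v − u)(v + u) splits into two distinct linear factors, so there are two distinct tangent lines y − -2 = ±(x − -2) — this is a node (ordinary double point).
Classification: node.


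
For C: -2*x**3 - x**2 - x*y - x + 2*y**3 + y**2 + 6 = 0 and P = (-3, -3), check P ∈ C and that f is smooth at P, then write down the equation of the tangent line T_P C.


Tangent line at P: -46*x + 51*y + 15 = 0.

Step 1: f(-3, -3) = 0, so P lies on C.
Step 2: partial derivatives
  f_x(x, y) = -6*x**2 - 2*x - y - 1, f_y(x, y) = -x + 6*y**2 + 2*y.
  f_x(P) = -46, f_y(P) = 51 (gradient nonzero, so P is smooth).
Step 3: tangent line at P: -46·(x − -3) + 51·(y − -3) = 0.
Expanding: -46*x + 51*y + 15 = 0.


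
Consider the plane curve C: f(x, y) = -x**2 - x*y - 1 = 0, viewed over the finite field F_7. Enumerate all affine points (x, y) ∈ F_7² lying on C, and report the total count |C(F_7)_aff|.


Affine F_7-points: {(1, 5), (2, 1), (3, 6), (4, 1), (5, 6), (6, 2)}; count = 6.

For each of the 49 pairs (x, y) ∈ F_7², evaluate f(x, y) mod 7. Record the zeros.
  x = 0: [0↦6, 1↦6, 2↦6, 3↦6, 4↦6, 5↦6, 6↦6]  zeros at y ∈ ∅
  x = 1: [0↦5, 1↦4, 2↦3, 3↦2, 4↦1, 5↦0, 6↦6]  zeros at y ∈ {5}
  x = 2: [0↦2, 1↦0, 2↦5, 3↦3, 4↦1, 5↦6, 6↦4]  zeros at y ∈ {1}
  x = 3: [0↦4, 1↦1, 2↦5, 3↦2, 4↦6, 5↦3, 6↦0]  zeros at y ∈ {6}
  x = 4: [0↦4, 1↦0, 2↦3, 3↦6, 4↦2, 5↦5, 6↦1]  zeros at y ∈ {1}
  x = 5: [0↦2, 1↦4, 2↦6, 3↦1, 4↦3, 5↦5, 6↦0]  zeros at y ∈ {6}
  x = 6: [0↦5, 1↦6, 2↦0, 3↦1, 4↦2, 5↦3, 6↦4]  zeros at y ∈ {2}
Collecting zeros: affine points = {(1, 5), (2, 1), (3, 6), (4, 1), (5, 6), (6, 2)}.
Total count |C(F_7)_aff| = 6.


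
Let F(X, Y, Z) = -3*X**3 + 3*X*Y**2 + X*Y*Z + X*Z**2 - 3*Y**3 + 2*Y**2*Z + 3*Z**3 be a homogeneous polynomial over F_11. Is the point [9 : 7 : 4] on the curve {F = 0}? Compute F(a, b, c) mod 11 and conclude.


F(9,7,4) ≡ 0 (mod 11); P is on the curve.

Evaluate F(9, 7, 4) term-by-term (mod 11).
  -3*X**3 ↦ -3·729·1·1 = -2187
  3*X*Y**2 ↦ 3·9·49·1 = 1323
  X*Y*Z ↦ 1·9·7·4 = 252
  X*Z**2 ↦ 1·9·1·16 = 144
  -3*Y**3 ↦ -3·1·343·1 = -1029
  2*Y**2*Z ↦ 2·1·49·4 = 392
  3*Z**3 ↦ 3·1·1·64 = 192
Sum: F(9, 7, 4) = (-2187) + (1323) + (252) + (144) + (-1029) + (392) + (192) = -913.
Reducing mod 11: -913 ≡ 0 (mod 11).
Since F(a, b, c) ≡ 0 (mod 11), P lies on the curve.


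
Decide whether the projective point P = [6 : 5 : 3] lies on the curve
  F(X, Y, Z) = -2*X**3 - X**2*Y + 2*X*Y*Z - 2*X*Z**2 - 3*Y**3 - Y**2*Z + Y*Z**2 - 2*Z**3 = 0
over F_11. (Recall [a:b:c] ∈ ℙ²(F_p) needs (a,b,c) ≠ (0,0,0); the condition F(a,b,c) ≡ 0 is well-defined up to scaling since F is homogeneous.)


F(6,5,3) ≡ 2 (mod 11); P is NOT on the curve.

Evaluate F(6, 5, 3) term-by-term (mod 11).
  -2*X**3 ↦ -2·216·1·1 = -432
  -X**2*Y ↦ -1·36·5·1 = -180
  2*X*Y*Z ↦ 2·6·5·3 = 180
  -2*X*Z**2 ↦ -2·6·1·9 = -108
  -3*Y**3 ↦ -3·1·125·1 = -375
  -Y**2*Z ↦ -1·1·25·3 = -75
  Y*Z**2 ↦ 1·1·5·9 = 45
  -2*Z**3 ↦ -2·1·1·27 = -54
Sum: F(6, 5, 3) = (-432) + (-180) + (180) + (-108) + (-375) + (-75) + (45) + (-54) = -999.
Reducing mod 11: -999 ≡ 2 (mod 11).
Since F(a, b, c) ≡ 2 ≠ 0 (mod 11), P does NOT lie on the curve.


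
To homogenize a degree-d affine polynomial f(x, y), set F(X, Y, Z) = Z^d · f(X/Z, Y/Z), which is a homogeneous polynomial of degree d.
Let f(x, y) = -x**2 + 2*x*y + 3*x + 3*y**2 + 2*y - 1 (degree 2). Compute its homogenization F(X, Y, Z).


F(X, Y, Z) = -X**2 + 2*X*Y + 3*X*Z + 3*Y**2 + 2*Y*Z - Z**2

deg(f) = 2.
Substitute x = X/Z, y = Y/Z into f, then multiply by Z^2.
  monomial -1·x^2·y^0 ↦ -1·X^2·Y^0·Z^0.
  monomial 2·x^1·y^1 ↦ 2·X^1·Y^1·Z^0.
  monomial 3·x^1·y^0 ↦ 3·X^1·Y^0·Z^1.
  monomial 3·x^0·y^2 ↦ 3·X^0·Y^2·Z^0.
  monomial 2·x^0·y^1 ↦ 2·X^0·Y^1·Z^1.
  monomial -1·x^0·y^0 ↦ -1·X^0·Y^0·Z^2.
Collecting: F(X, Y, Z) = -X**2 + 2*X*Y + 3*X*Z + 3*Y**2 + 2*Y*Z - Z**2.


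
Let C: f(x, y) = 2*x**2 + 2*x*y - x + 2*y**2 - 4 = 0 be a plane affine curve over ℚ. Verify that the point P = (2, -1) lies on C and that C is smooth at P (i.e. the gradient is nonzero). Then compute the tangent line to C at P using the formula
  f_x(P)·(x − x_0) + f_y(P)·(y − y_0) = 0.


Tangent line at P: 5*x - 10 = 0.

Step 1: f(2, -1) = 0, so P lies on C.
Step 2: partial derivatives
  f_x(x, y) = 4*x + 2*y - 1, f_y(x, y) = 2*x + 4*y.
  f_x(P) = 5, f_y(P) = 0 (gradient nonzero, so P is smooth).
Step 3: tangent line at P: 5·(x − 2) + 0·(y − -1) = 0.
Expanding: 5*x - 10 = 0.


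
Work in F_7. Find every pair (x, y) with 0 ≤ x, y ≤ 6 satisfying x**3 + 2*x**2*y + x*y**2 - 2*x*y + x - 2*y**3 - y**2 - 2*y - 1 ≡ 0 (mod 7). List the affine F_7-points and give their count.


Affine F_7-points: {(0, 3), (1, 5), (5, 4)}; count = 3.

For each of the 49 pairs (x, y) ∈ F_7², evaluate f(x, y) mod 7. Record the zeros.
  x = 0: [0↦6, 1↦1, 2↦3, 3↦0, 4↦1, 5↦1, 6↦2]  zeros at y ∈ {3}
  x = 1: [0↦1, 1↦4, 2↦2, 3↦4, 4↦5, 5↦0, 6↦5]  zeros at y ∈ {5}
  x = 2: [0↦2, 1↦3, 2↦1, 3↦5, 4↦3, 5↦4, 6↦3]  zeros at y ∈ ∅
  x = 3: [0↦1, 1↦4, 2↦6, 3↦2, 4↦1, 5↦5, 6↦2]  zeros at y ∈ ∅
  x = 4: [0↦4, 1↦6, 2↦2, 3↦1, 4↦5, 5↦2, 6↦1]  zeros at y ∈ ∅
  x = 5: [0↦3, 1↦1, 2↦2, 3↦1, 4↦0, 5↦1, 6↦6]  zeros at y ∈ {4}
  x = 6: [0↦4, 1↦2, 2↦5, 3↦1, 4↦6, 5↦1, 6↦2]  zeros at y ∈ ∅
Collecting zeros: affine points = {(0, 3), (1, 5), (5, 4)}.
Total count |C(F_7)_aff| = 3.


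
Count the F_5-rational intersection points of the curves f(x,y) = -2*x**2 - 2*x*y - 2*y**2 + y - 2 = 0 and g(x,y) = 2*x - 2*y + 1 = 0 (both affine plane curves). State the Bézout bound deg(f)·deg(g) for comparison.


Common zeros: {(1, 4), (2, 0)}; count = 2; Bézout bound = 2.

deg(f) = 2, deg(g) = 1, so Bézout bound = 2.
Scan x ∈ F_5. For each x, list the y ∈ F_5 with f(x, y) ≡ 0 and those with g(x, y) ≡ 0 (mod 5); the common zeros in that column are the intersection.
  x = 0: f ≡ 0 at y ∈ {4}; g ≡ 0 at y ∈ {3}; common: ∅.
  x = 1: f ≡ 0 at y ∈ {3, 4}; g ≡ 0 at y ∈ {4}; common: {4}.
  x = 2: f ≡ 0 at y ∈ {0, 1}; g ≡ 0 at y ∈ {0}; common: {0}.
  x = 3: f ≡ 0 at y ∈ {0}; g ≡ 0 at y ∈ {1}; common: ∅.
  x = 4: f ≡ 0 at y ∈ ∅; g ≡ 0 at y ∈ {2}; common: ∅.
Collecting: common zeros = {(1, 4), (2, 0)}, so the count is 2.
Comparison with the Bézout bound: 2 ≤ 2 = deg(f)·deg(g), as expected for curves with no common component (the bound is attained).


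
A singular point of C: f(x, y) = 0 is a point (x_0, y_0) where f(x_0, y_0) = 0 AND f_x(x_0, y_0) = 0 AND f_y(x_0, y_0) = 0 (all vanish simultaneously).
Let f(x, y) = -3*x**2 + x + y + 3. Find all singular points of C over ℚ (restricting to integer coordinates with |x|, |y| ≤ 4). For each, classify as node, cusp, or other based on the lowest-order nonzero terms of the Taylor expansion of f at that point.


No singular points in the scanned grid; C is smooth there.

Compute partial derivatives:
  f_x = 1 - 6*x.
  f_y = 1.
f_y = 1 is a nonzero constant, so f_y never vanishes: no point (x, y) can satisfy f = f_x = f_y = 0. In particular no (x, y) ∈ {−4, ..., 4}² is singular; the curve is smooth.


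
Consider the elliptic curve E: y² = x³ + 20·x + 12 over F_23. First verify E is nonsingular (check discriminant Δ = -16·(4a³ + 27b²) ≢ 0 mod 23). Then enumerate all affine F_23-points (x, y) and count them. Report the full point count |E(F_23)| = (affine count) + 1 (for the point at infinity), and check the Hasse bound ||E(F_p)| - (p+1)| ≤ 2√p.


Affine points = {(0, 9), (0, 14), (4, 8), (4, 15), (6, 7), (6, 16), (7, 9), (7, 14), (9, 1), (9, 22), (10, 4), (10, 19), (12, 5), (12, 18), (13, 10), (13, 13), (14, 0), (16, 9), (16, 14), (19, 11), (19, 12)}; affine count = 21; |E(F_23)| = 22.

Discriminant check: Δ ∝ 4a³ + 27b² = 4·20³ + 27·12² = 4·8000 + 27·144 ≡ 8 (mod 23). Nonzero ⇒ E is nonsingular.
For each x ∈ F_23, compute rhs = x³ + 20·x + 12 mod 23, then count y ∈ F_23 with y² ≡ rhs.
  x = 0: rhs = 12, matching y values: 9, 14 (2 points).
  x = 1: rhs = 10, matching y values: none (0 points).
  x = 2: rhs = 14, matching y values: none (0 points).
  x = 3: rhs = 7, matching y values: none (0 points).
  x = 4: rhs = 18, matching y values: 8, 15 (2 points).
  x = 5: rhs = 7, matching y values: none (0 points).
  x = 6: rhs = 3, matching y values: 7, 16 (2 points).
  x = 7: rhs = 12, matching y values: 9, 14 (2 points).
  x = 8: rhs = 17, matching y values: none (0 points).
  x = 9: rhs = 1, matching y values: 1, 22 (2 points).
  x = 10: rhs = 16, matching y values: 4, 19 (2 points).
  x = 11: rhs = 22, matching y values: none (0 points).
  x = 12: rhs = 2, matching y values: 5, 18 (2 points).
  x = 13: rhs = 8, matching y values: 10, 13 (2 points).
  x = 14: rhs = 0, matching y values: 0 (1 points).
  x = 15: rhs = 7, matching y values: none (0 points).
  x = 16: rhs = 12, matching y values: 9, 14 (2 points).
  x = 17: rhs = 21, matching y values: none (0 points).
  x = 18: rhs = 17, matching y values: none (0 points).
  x = 19: rhs = 6, matching y values: 11, 12 (2 points).
  x = 20: rhs = 17, matching y values: none (0 points).
  x = 21: rhs = 10, matching y values: none (0 points).
  x = 22: rhs = 14, matching y values: none (0 points).
Total affine count: 21.
Full point count |E(F_23)| = 21 + 1 = 22.
Hasse bound: |22 − (23+1)| = |-2| = 2 ≤ 2√23 ≈ 9.5917 ✓.


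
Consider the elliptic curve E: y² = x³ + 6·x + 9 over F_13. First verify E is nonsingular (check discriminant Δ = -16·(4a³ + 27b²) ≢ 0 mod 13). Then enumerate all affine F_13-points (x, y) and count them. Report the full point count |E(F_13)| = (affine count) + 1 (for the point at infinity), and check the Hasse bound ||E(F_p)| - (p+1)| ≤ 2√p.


Affine points = {(0, 3), (0, 10), (1, 4), (1, 9), (2, 4), (2, 9), (6, 1), (6, 12), (7, 2), (7, 11), (8, 6), (8, 7), (9, 5), (9, 8), (10, 4), (10, 9)}; affine count = 16; |E(F_13)| = 17.

Discriminant check: Δ ∝ 4a³ + 27b² = 4·6³ + 27·9² = 4·216 + 27·81 ≡ 9 (mod 13). Nonzero ⇒ E is nonsingular.
For each x ∈ F_13, compute rhs = x³ + 6·x + 9 mod 13, then count y ∈ F_13 with y² ≡ rhs.
  x = 0: rhs = 9, matching y values: 3, 10 (2 points).
  x = 1: rhs = 3, matching y values: 4, 9 (2 points).
  x = 2: rhs = 3, matching y values: 4, 9 (2 points).
  x = 3: rhs = 2, matching y values: none (0 points).
  x = 4: rhs = 6, matching y values: none (0 points).
  x = 5: rhs = 8, matching y values: none (0 points).
  x = 6: rhs = 1, matching y values: 1, 12 (2 points).
  x = 7: rhs = 4, matching y values: 2, 11 (2 points).
  x = 8: rhs = 10, matching y values: 6, 7 (2 points).
  x = 9: rhs = 12, matching y values: 5, 8 (2 points).
  x = 10: rhs = 3, matching y values: 4, 9 (2 points).
  x = 11: rhs = 2, matching y values: none (0 points).
  x = 12: rhs = 2, matching y values: none (0 points).
Total affine count: 16.
Full point count |E(F_13)| = 16 + 1 = 17.
Hasse bound: |17 − (13+1)| = |3| = 3 ≤ 2√13 ≈ 7.2111 ✓.


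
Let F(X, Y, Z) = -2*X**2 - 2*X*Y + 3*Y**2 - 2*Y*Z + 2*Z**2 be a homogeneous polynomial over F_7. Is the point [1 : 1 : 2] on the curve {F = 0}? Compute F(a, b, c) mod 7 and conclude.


F(1,1,2) ≡ 3 (mod 7); P is NOT on the curve.

Evaluate F(1, 1, 2) term-by-term (mod 7).
  -2*X**2 ↦ -2·1·1·1 = -2
  -2*X*Y ↦ -2·1·1·1 = -2
  3*Y**2 ↦ 3·1·1·1 = 3
  -2*Y*Z ↦ -2·1·1·2 = -4
  2*Z**2 ↦ 2·1·1·4 = 8
Sum: F(1, 1, 2) = (-2) + (-2) + (3) + (-4) + (8) = 3.
Reducing mod 7: 3 ≡ 3 (mod 7).
Since F(a, b, c) ≡ 3 ≠ 0 (mod 7), P does NOT lie on the curve.


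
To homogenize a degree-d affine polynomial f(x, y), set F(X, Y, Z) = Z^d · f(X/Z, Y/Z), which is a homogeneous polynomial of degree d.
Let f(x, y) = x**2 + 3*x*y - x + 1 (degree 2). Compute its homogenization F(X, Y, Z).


F(X, Y, Z) = X**2 + 3*X*Y - X*Z + Z**2

deg(f) = 2.
Substitute x = X/Z, y = Y/Z into f, then multiply by Z^2.
  monomial 1·x^2·y^0 ↦ 1·X^2·Y^0·Z^0.
  monomial 3·x^1·y^1 ↦ 3·X^1·Y^1·Z^0.
  monomial -1·x^1·y^0 ↦ -1·X^1·Y^0·Z^1.
  monomial 1·x^0·y^0 ↦ 1·X^0·Y^0·Z^2.
Collecting: F(X, Y, Z) = X**2 + 3*X*Y - X*Z + Z**2.


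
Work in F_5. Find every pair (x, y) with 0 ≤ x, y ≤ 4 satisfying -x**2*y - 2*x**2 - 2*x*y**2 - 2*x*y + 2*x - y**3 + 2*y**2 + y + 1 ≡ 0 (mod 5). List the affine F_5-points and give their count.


Affine F_5-points: {(0, 3), (3, 1), (3, 4), (4, 4)}; count = 4.

For each of the 25 pairs (x, y) ∈ F_5², evaluate f(x, y) mod 5. Record the zeros.
  x = 0: [0↦1, 1↦3, 2↦3, 3↦0, 4↦3]  zeros at y ∈ {3}
  x = 1: [0↦1, 1↦3, 2↦4, 3↦3, 4↦4]  zeros at y ∈ ∅
  x = 2: [0↦2, 1↦2, 2↦2, 3↦1, 4↦3]  zeros at y ∈ ∅
  x = 3: [0↦4, 1↦0, 2↦2, 3↦4, 4↦0]  zeros at y ∈ {1, 4}
  x = 4: [0↦2, 1↦2, 2↦4, 3↦2, 4↦0]  zeros at y ∈ {4}
Collecting zeros: affine points = {(0, 3), (3, 1), (3, 4), (4, 4)}.
Total count |C(F_5)_aff| = 4.


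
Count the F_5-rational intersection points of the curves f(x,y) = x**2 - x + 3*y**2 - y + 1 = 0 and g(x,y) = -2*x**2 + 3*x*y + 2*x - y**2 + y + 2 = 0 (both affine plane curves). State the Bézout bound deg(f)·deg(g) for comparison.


Common zeros: {(0, 4), (1, 3), (4, 1)}; count = 3; Bézout bound = 4.

deg(f) = 2, deg(g) = 2, so Bézout bound = 4.
Scan x ∈ F_5. For each x, list the y ∈ F_5 with f(x, y) ≡ 0 and those with g(x, y) ≡ 0 (mod 5); the common zeros in that column are the intersection.
  x = 0: f ≡ 0 at y ∈ {3, 4}; g ≡ 0 at y ∈ {2, 4}; common: {4}.
  x = 1: f ≡ 0 at y ∈ {3, 4}; g ≡ 0 at y ∈ {1, 3}; common: {3}.
  x = 2: f ≡ 0 at y ∈ {1}; g ≡ 0 at y ∈ {3, 4}; common: ∅.
  x = 3: f ≡ 0 at y ∈ ∅; g ≡ 0 at y ∈ {0}; common: ∅.
  x = 4: f ≡ 0 at y ∈ {1}; g ≡ 0 at y ∈ {1, 2}; common: {1}.
Collecting: common zeros = {(0, 4), (1, 3), (4, 1)}, so the count is 3.
Comparison with the Bézout bound: 3 ≤ 4 = deg(f)·deg(g), as expected for curves with no common component (the affine F_5-count falls short of the bound because intersections may lie at infinity, over extension fields, or carry multiplicity).


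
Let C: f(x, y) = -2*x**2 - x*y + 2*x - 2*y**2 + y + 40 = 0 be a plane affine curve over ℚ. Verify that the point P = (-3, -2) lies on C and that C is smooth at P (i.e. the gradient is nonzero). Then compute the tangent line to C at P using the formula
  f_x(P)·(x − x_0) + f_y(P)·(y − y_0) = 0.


Tangent line at P: 16*x + 12*y + 72 = 0.

Step 1: f(-3, -2) = 0, so P lies on C.
Step 2: partial derivatives
  f_x(x, y) = -4*x - y + 2, f_y(x, y) = -x - 4*y + 1.
  f_x(P) = 16, f_y(P) = 12 (gradient nonzero, so P is smooth).
Step 3: tangent line at P: 16·(x − -3) + 12·(y − -2) = 0.
Expanding: 16*x + 12*y + 72 = 0.


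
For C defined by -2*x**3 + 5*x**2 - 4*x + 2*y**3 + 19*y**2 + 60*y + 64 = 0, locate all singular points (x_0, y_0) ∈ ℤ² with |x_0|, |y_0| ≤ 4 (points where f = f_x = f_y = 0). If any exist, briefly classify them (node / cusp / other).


Singular points: {(1, -3)}; classification: node.

Compute partial derivatives:
  f_x = -6*x**2 + 10*x - 4.
  f_y = 6*y**2 + 38*y + 60.
Scan x_0 ∈ {−4, ..., 4}. For each x_0, f_y(x_0, y) is a polynomial in y; find its integer roots y ∈ {−4, ..., 4}, then test f_x and f at those candidates.
  x = -4: f_y(-4, y) = 6*y**2 + 38*y + 60; vanishes at y ∈ {-3}. (-4, -3): f_x = -140 ≠ 0.
  x = -3: f_y(-3, y) = 6*y**2 + 38*y + 60; vanishes at y ∈ {-3}. (-3, -3): f_x = -88 ≠ 0.
  x = -2: f_y(-2, y) = 6*y**2 + 38*y + 60; vanishes at y ∈ {-3}. (-2, -3): f_x = -48 ≠ 0.
  x = -1: f_y(-1, y) = 6*y**2 + 38*y + 60; vanishes at y ∈ {-3}. (-1, -3): f_x = -20 ≠ 0.
  x = 0: f_y(0, y) = 6*y**2 + 38*y + 60; vanishes at y ∈ {-3}. (0, -3): f_x = -4 ≠ 0.
  x = 1: f_y(1, y) = 6*y**2 + 38*y + 60; vanishes at y ∈ {-3}. (1, -3): f_x = 0, f = 0 — SINGULAR.
  x = 2: f_y(2, y) = 6*y**2 + 38*y + 60; vanishes at y ∈ {-3}. (2, -3): f_x = -8 ≠ 0.
  x = 3: f_y(3, y) = 6*y**2 + 38*y + 60; vanishes at y ∈ {-3}. (3, -3): f_x = -28 ≠ 0.
  x = 4: f_y(4, y) = 6*y**2 + 38*y + 60; vanishes at y ∈ {-3}. (4, -3): f_x = -60 ≠ 0.
Only singular point on the grid: (1, -3).
Classify: substitute x = 1 + u, y = -3 + v and expand: f = -2*u**3 - u**2 + 2*v**3 + v**2.
No constant or linear terms (consistent with a singular point). Quadratic part: -u**2 + v**2. Cubic part: -2*u**3 + 2*v**3.
The quadratic part v**2 - u**2 = (v − u)(v + u) splits into two distinct linear factors, so there are two distinct tangent lines y − -3 = ±(x − 1) — this is a node (ordinary double point).
Classification: node.


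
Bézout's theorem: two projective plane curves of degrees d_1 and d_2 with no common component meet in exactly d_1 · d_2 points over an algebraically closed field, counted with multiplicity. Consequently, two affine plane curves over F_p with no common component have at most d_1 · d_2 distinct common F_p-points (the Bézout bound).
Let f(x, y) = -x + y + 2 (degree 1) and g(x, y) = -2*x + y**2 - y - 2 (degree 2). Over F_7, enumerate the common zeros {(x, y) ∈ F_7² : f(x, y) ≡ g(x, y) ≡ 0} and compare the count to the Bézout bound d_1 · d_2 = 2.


Common zeros: ∅; count = 0; Bézout bound = 2.

deg(f) = 1, deg(g) = 2, so Bézout bound = 2.
Scan x ∈ F_7. For each x, list the y ∈ F_7 with f(x, y) ≡ 0 and those with g(x, y) ≡ 0 (mod 7); the common zeros in that column are the intersection.
  x = 0: f ≡ 0 at y ∈ {5}; g ≡ 0 at y ∈ {2, 6}; common: ∅.
  x = 1: f ≡ 0 at y ∈ {6}; g ≡ 0 at y ∈ ∅; common: ∅.
  x = 2: f ≡ 0 at y ∈ {0}; g ≡ 0 at y ∈ {3, 5}; common: ∅.
  x = 3: f ≡ 0 at y ∈ {1}; g ≡ 0 at y ∈ ∅; common: ∅.
  x = 4: f ≡ 0 at y ∈ {2}; g ≡ 0 at y ∈ ∅; common: ∅.
  x = 5: f ≡ 0 at y ∈ {3}; g ≡ 0 at y ∈ {4}; common: ∅.
  x = 6: f ≡ 0 at y ∈ {4}; g ≡ 0 at y ∈ {0, 1}; common: ∅.
Collecting: common zeros = ∅, so the count is 0.
Comparison with the Bézout bound: 0 ≤ 2 = deg(f)·deg(g), as expected for curves with no common component (the affine F_7-count falls short of the bound because intersections may lie at infinity, over extension fields, or carry multiplicity).


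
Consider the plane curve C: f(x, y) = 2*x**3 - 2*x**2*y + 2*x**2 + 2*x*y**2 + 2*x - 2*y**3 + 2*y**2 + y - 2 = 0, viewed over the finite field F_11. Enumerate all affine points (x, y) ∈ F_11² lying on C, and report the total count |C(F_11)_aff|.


Affine F_11-points: {(0, 7), (1, 10), (3, 8), (4, 1), (4, 5), (4, 10), (5, 0), (5, 2), (5, 4), (8, 0), (8, 2), (8, 7), (9, 7), (10, 2)}; count = 14.

For each of the 121 pairs (x, y) ∈ F_11², evaluate f(x, y) mod 11. Record the zeros.
  x = 0: [0↦9, 1↦10, 2↦3, 3↦9, 4↦5, 5↦1, 6↦7, 7↦0, 8↦1, 9↦9, 10↦1]  zeros at y ∈ {7}
  x = 1: [0↦4, 1↦5, 2↦2, 3↦5, 4↦2, 5↦3, 6↦7, 7↦2, 8↦9, 9↦5, 10↦0]  zeros at y ∈ {10}
  x = 2: [0↦4, 1↦1, 2↦9, 3↦5, 4↦10, 5↦1, 6↦10, 7↦3, 8↦1, 9↦3, 10↦8]  zeros at y ∈ ∅
  x = 3: [0↦10, 1↦10, 2↦3, 3↦10, 4↦8, 5↦7, 6↦6, 7↦4, 8↦0, 9↦4, 10↦4]  zeros at y ∈ {8}
  x = 4: [0↦1, 1↦0, 2↦7, 3↦10, 4↦8, 5↦0, 6↦7, 7↦6, 8↦7, 9↦9, 10↦0]  zeros at y ∈ {1, 5, 10}
  x = 5: [0↦0, 1↦5, 2↦0, 3↦6, 4↦0, 5↦3, 6↦3, 7↦10, 8↦1, 9↦8, 10↦8]  zeros at y ∈ {0, 2, 4}
  x = 6: [0↦8, 1↦4, 2↦5, 3↦10, 4↦7, 5↦6, 6↦6, 7↦6, 8↦5, 9↦2, 10↦7]  zeros at y ∈ ∅
  x = 7: [0↦4, 1↦9, 2↦1, 3↦1, 4↦8, 5↦10, 6↦6, 7↦6, 8↦9, 9↦3, 10↦9]  zeros at y ∈ ∅
  x = 8: [0↦0, 1↦10, 2↦0, 3↦2, 4↦4, 5↦5, 6↦4, 7↦0, 8↦3, 9↦1, 10↦4]  zeros at y ∈ {0, 2, 7}
  x = 9: [0↦8, 1↦8, 2↦3, 3↦3, 4↦7, 5↦3, 6↦1, 7↦0, 8↦10, 9↦8, 10↦4]  zeros at y ∈ {7}
  x = 10: [0↦7, 1↦4, 2↦0, 3↦5, 4↦7, 5↦5, 6↦9, 7↦7, 8↦9, 9↦3, 10↦10]  zeros at y ∈ {2}
Collecting zeros: affine points = {(0, 7), (1, 10), (3, 8), (4, 1), (4, 5), (4, 10), (5, 0), (5, 2), (5, 4), (8, 0), (8, 2), (8, 7), (9, 7), (10, 2)}.
Total count |C(F_11)_aff| = 14.


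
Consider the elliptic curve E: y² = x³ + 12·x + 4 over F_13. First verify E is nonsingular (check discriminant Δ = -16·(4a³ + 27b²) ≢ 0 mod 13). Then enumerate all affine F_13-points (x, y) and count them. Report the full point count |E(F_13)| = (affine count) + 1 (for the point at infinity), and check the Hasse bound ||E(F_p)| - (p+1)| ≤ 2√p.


Affine points = {(0, 2), (0, 11), (1, 2), (1, 11), (2, 6), (2, 7), (4, 5), (4, 8), (8, 1), (8, 12), (9, 3), (9, 10), (12, 2), (12, 11)}; affine count = 14; |E(F_13)| = 15.

Discriminant check: Δ ∝ 4a³ + 27b² = 4·12³ + 27·4² = 4·1728 + 27·16 ≡ 12 (mod 13). Nonzero ⇒ E is nonsingular.
For each x ∈ F_13, compute rhs = x³ + 12·x + 4 mod 13, then count y ∈ F_13 with y² ≡ rhs.
  x = 0: rhs = 4, matching y values: 2, 11 (2 points).
  x = 1: rhs = 4, matching y values: 2, 11 (2 points).
  x = 2: rhs = 10, matching y values: 6, 7 (2 points).
  x = 3: rhs = 2, matching y values: none (0 points).
  x = 4: rhs = 12, matching y values: 5, 8 (2 points).
  x = 5: rhs = 7, matching y values: none (0 points).
  x = 6: rhs = 6, matching y values: none (0 points).
  x = 7: rhs = 2, matching y values: none (0 points).
  x = 8: rhs = 1, matching y values: 1, 12 (2 points).
  x = 9: rhs = 9, matching y values: 3, 10 (2 points).
  x = 10: rhs = 6, matching y values: none (0 points).
  x = 11: rhs = 11, matching y values: none (0 points).
  x = 12: rhs = 4, matching y values: 2, 11 (2 points).
Total affine count: 14.
Full point count |E(F_13)| = 14 + 1 = 15.
Hasse bound: |15 − (13+1)| = |1| = 1 ≤ 2√13 ≈ 7.2111 ✓.


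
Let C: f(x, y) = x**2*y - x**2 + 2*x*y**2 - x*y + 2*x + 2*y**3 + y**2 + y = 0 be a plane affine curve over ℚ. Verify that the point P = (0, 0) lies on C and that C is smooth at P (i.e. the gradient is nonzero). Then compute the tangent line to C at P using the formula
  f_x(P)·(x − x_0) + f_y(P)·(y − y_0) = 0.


Tangent line at P: 2*x + y = 0.

Step 1: f(0, 0) = 0, so P lies on C.
Step 2: partial derivatives
  f_x(x, y) = 2*x*y - 2*x + 2*y**2 - y + 2, f_y(x, y) = x**2 + 4*x*y - x + 6*y**2 + 2*y + 1.
  f_x(P) = 2, f_y(P) = 1 (gradient nonzero, so P is smooth).
Step 3: tangent line at P: 2·(x − 0) + 1·(y − 0) = 0.
Expanding: 2*x + y = 0.


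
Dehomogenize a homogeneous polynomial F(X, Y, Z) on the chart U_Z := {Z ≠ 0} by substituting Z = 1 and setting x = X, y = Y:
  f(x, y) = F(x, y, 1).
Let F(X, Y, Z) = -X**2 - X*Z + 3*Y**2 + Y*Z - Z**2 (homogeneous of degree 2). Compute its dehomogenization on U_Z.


f(x, y) = -x**2 - x + 3*y**2 + y - 1

On U_Z we set Z = 1. Each monomial c·X^i·Y^j·Z^k in F becomes c·x^i·y^j·1^k = c·x^i·y^j.
Substituting Z = 1: F(X, Y, 1) = -x**2 - x + 3*y**2 + y - 1.
Note: deg(f) ≤ deg(F) = 2; strict inequality happens when F is divisible by Z (lost terms).


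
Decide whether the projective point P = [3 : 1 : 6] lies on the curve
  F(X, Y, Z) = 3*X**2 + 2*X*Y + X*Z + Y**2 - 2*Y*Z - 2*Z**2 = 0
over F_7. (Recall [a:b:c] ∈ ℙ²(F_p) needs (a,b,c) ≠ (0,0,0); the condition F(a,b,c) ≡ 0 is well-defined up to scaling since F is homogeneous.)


F(3,1,6) ≡ 3 (mod 7); P is NOT on the curve.

Evaluate F(3, 1, 6) term-by-term (mod 7).
  3*X**2 ↦ 3·9·1·1 = 27
  2*X*Y ↦ 2·3·1·1 = 6
  X*Z ↦ 1·3·1·6 = 18
  Y**2 ↦ 1·1·1·1 = 1
  -2*Y*Z ↦ -2·1·1·6 = -12
  -2*Z**2 ↦ -2·1·1·36 = -72
Sum: F(3, 1, 6) = (27) + (6) + (18) + (1) + (-12) + (-72) = -32.
Reducing mod 7: -32 ≡ 3 (mod 7).
Since F(a, b, c) ≡ 3 ≠ 0 (mod 7), P does NOT lie on the curve.


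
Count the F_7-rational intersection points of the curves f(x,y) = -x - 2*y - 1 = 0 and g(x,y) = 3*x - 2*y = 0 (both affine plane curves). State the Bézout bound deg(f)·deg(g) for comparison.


Common zeros: {(5, 4)}; count = 1; Bézout bound = 1.

deg(f) = 1, deg(g) = 1, so Bézout bound = 1.
Scan x ∈ F_7. For each x, list the y ∈ F_7 with f(x, y) ≡ 0 and those with g(x, y) ≡ 0 (mod 7); the common zeros in that column are the intersection.
  x = 0: f ≡ 0 at y ∈ {3}; g ≡ 0 at y ∈ {0}; common: ∅.
  x = 1: f ≡ 0 at y ∈ {6}; g ≡ 0 at y ∈ {5}; common: ∅.
  x = 2: f ≡ 0 at y ∈ {2}; g ≡ 0 at y ∈ {3}; common: ∅.
  x = 3: f ≡ 0 at y ∈ {5}; g ≡ 0 at y ∈ {1}; common: ∅.
  x = 4: f ≡ 0 at y ∈ {1}; g ≡ 0 at y ∈ {6}; common: ∅.
  x = 5: f ≡ 0 at y ∈ {4}; g ≡ 0 at y ∈ {4}; common: {4}.
  x = 6: f ≡ 0 at y ∈ {0}; g ≡ 0 at y ∈ {2}; common: ∅.
Collecting: common zeros = {(5, 4)}, so the count is 1.
Comparison with the Bézout bound: 1 ≤ 1 = deg(f)·deg(g), as expected for curves with no common component (the bound is attained).


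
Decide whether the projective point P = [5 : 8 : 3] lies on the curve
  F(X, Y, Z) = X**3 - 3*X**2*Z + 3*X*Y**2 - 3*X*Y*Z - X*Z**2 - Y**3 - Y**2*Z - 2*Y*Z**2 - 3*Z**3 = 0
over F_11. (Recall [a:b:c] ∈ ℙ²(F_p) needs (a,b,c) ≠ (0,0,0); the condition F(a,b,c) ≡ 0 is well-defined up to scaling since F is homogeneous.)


F(5,8,3) ≡ 10 (mod 11); P is NOT on the curve.

Evaluate F(5, 8, 3) term-by-term (mod 11).
  X**3 ↦ 1·125·1·1 = 125
  -3*X**2*Z ↦ -3·25·1·3 = -225
  3*X*Y**2 ↦ 3·5·64·1 = 960
  -3*X*Y*Z ↦ -3·5·8·3 = -360
  -X*Z**2 ↦ -1·5·1·9 = -45
  -Y**3 ↦ -1·1·512·1 = -512
  -Y**2*Z ↦ -1·1·64·3 = -192
  -2*Y*Z**2 ↦ -2·1·8·9 = -144
  -3*Z**3 ↦ -3·1·1·27 = -81
Sum: F(5, 8, 3) = (125) + (-225) + (960) + (-360) + (-45) + (-512) + (-192) + (-144) + (-81) = -474.
Reducing mod 11: -474 ≡ 10 (mod 11).
Since F(a, b, c) ≡ 10 ≠ 0 (mod 11), P does NOT lie on the curve.


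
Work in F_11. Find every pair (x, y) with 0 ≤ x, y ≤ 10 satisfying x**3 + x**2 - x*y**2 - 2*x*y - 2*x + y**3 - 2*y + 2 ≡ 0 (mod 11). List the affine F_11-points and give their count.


Affine F_11-points: {(1, 8), (2, 5), (3, 1), (5, 3), (6, 0), (6, 2), (6, 4), (8, 8), (9, 2), (9, 5), (10, 5), (10, 7), (10, 9)}; count = 13.

For each of the 121 pairs (x, y) ∈ F_11², evaluate f(x, y) mod 11. Record the zeros.
  x = 0: [0↦2, 1↦1, 2↦6, 3↦1, 4↦3, 5↦7, 6↦8, 7↦1, 8↦3, 9↦9, 10↦3]  zeros at y ∈ ∅
  x = 1: [0↦2, 1↦9, 2↦9, 3↦8, 4↦1, 5↦5, 6↦4, 7↦4, 8↦0, 9↦9, 10↦4]  zeros at y ∈ {8}
  x = 2: [0↦10, 1↦3, 2↦9, 3↦1, 4↦7, 5↦0, 6↦8, 7↦4, 8↦5, 9↦6, 10↦2]  zeros at y ∈ {5}
  x = 3: [0↦10, 1↦0, 2↦1, 3↦8, 4↦5, 5↦9, 6↦4, 7↦7, 8↦2, 9↦6, 10↦3]  zeros at y ∈ {1}
  x = 4: [0↦8, 1↦6, 2↦2, 3↦2, 4↦1, 5↦5, 6↦9, 7↦8, 8↦8, 9↦4, 10↦2]  zeros at y ∈ ∅
  x = 5: [0↦10, 1↦5, 2↦7, 3↦0, 4↦1, 5↦5, 6↦7, 7↦2, 8↦7, 9↦6, 10↦5]  zeros at y ∈ {3}
  x = 6: [0↦0, 1↦3, 2↦0, 3↦8, 4↦0, 5↦4, 6↦4, 7↦6, 8↦5, 9↦7, 10↦7]  zeros at y ∈ {0, 2, 4}
  x = 7: [0↦6, 1↦6, 2↦9, 3↦10, 4↦4, 5↦8, 6↦6, 7↦4, 8↦8, 9↦2, 10↦3]  zeros at y ∈ ∅
  x = 8: [0↦1, 1↦9, 2↦7, 3↦1, 4↦8, 5↦1, 6↦8, 7↦2, 8↦0, 9↦8, 10↦10]  zeros at y ∈ {8}
  x = 9: [0↦2, 1↦7, 2↦0, 3↦9, 4↦7, 5↦0, 6↦5, 7↦6, 8↦9, 9↦9, 10↦1]  zeros at y ∈ {2, 5}
  x = 10: [0↦4, 1↦6, 2↦5, 3↦7, 4↦7, 5↦0, 6↦3, 7↦0, 8↦8, 9↦0, 10↦4]  zeros at y ∈ {5, 7, 9}
Collecting zeros: affine points = {(1, 8), (2, 5), (3, 1), (5, 3), (6, 0), (6, 2), (6, 4), (8, 8), (9, 2), (9, 5), (10, 5), (10, 7), (10, 9)}.
Total count |C(F_11)_aff| = 13.


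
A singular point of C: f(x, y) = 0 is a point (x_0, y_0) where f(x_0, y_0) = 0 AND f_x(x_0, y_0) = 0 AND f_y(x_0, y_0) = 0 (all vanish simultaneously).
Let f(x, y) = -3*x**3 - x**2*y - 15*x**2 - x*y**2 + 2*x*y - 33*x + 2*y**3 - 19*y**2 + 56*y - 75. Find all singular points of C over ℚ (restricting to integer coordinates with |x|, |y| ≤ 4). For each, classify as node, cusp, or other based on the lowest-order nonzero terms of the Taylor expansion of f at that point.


Singular points: {(-2, 3)}; classification: cusp.

Compute partial derivatives:
  f_x = -9*x**2 - 2*x*y - 30*x - y**2 + 2*y - 33.
  f_y = -x**2 - 2*x*y + 2*x + 6*y**2 - 38*y + 56.
Scan x_0 ∈ {−4, ..., 4}. For each x_0, f_y(x_0, y) is a polynomial in y; find its integer roots y ∈ {−4, ..., 4}, then test f_x and f at those candidates.
  x = -4: f_y(-4, y) = 6*y**2 - 30*y + 32; no integer root y with |y| ≤ 4.
  x = -3: f_y(-3, y) = 6*y**2 - 32*y + 41; no integer root y with |y| ≤ 4.
  x = -2: f_y(-2, y) = 6*y**2 - 34*y + 48; vanishes at y ∈ {3}. (-2, 3): f_x = 0, f = 0 — SINGULAR.
  x = -1: f_y(-1, y) = 6*y**2 - 36*y + 53; no integer root y with |y| ≤ 4.
  x = 0: f_y(0, y) = 6*y**2 - 38*y + 56; vanishes at y ∈ {4}. (0, 4): f_x = -41 ≠ 0.
  x = 1: f_y(1, y) = 6*y**2 - 40*y + 57; no integer root y with |y| ≤ 4.
  x = 2: f_y(2, y) = 6*y**2 - 42*y + 56; no integer root y with |y| ≤ 4.
  x = 3: f_y(3, y) = 6*y**2 - 44*y + 53; no integer root y with |y| ≤ 4.
  x = 4: f_y(4, y) = 6*y**2 - 46*y + 48; no integer root y with |y| ≤ 4.
Only singular point on the grid: (-2, 3).
Classify: substitute x = -2 + u, y = 3 + v and expand: f = -3*u**3 - u**2*v - u*v**2 + 2*v**3 + v**2.
No constant or linear terms (consistent with a singular point). Quadratic part: v**2. Cubic part: -3*u**3 - u**2*v - u*v**2 + 2*v**3.
The quadratic part v**2 is a perfect square, so there is a single (double) tangent line v = 0, i.e. y = 3. Restricting the cubic part to that line (v = 0) leaves -3*u**3 ≠ 0, so f is not divisible by v and the branch is v² ≈ 3*u**3 to lowest order — this is a cusp.
Classification: cusp.


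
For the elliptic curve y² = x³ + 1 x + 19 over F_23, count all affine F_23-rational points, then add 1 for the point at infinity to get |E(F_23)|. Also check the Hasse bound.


Affine points = {(2, 11), (2, 12), (3, 7), (3, 16), (4, 8), (4, 15), (7, 1), (7, 22), (11, 2), (11, 21), (17, 2), (17, 21), (18, 2), (18, 21), (20, 9), (20, 14), (21, 3), (21, 20)}; affine count = 18; |E(F_23)| = 19.

Discriminant check: Δ ∝ 4a³ + 27b² = 4·1³ + 27·19² = 4·1 + 27·361 ≡ 22 (mod 23). Nonzero ⇒ E is nonsingular.
For each x ∈ F_23, compute rhs = x³ + 1·x + 19 mod 23, then count y ∈ F_23 with y² ≡ rhs.
  x = 0: rhs = 19, matching y values: none (0 points).
  x = 1: rhs = 21, matching y values: none (0 points).
  x = 2: rhs = 6, matching y values: 11, 12 (2 points).
  x = 3: rhs = 3, matching y values: 7, 16 (2 points).
  x = 4: rhs = 18, matching y values: 8, 15 (2 points).
  x = 5: rhs = 11, matching y values: none (0 points).
  x = 6: rhs = 11, matching y values: none (0 points).
  x = 7: rhs = 1, matching y values: 1, 22 (2 points).
  x = 8: rhs = 10, matching y values: none (0 points).
  x = 9: rhs = 21, matching y values: none (0 points).
  x = 10: rhs = 17, matching y values: none (0 points).
  x = 11: rhs = 4, matching y values: 2, 21 (2 points).
  x = 12: rhs = 11, matching y values: none (0 points).
  x = 13: rhs = 21, matching y values: none (0 points).
  x = 14: rhs = 17, matching y values: none (0 points).
  x = 15: rhs = 5, matching y values: none (0 points).
  x = 16: rhs = 14, matching y values: none (0 points).
  x = 17: rhs = 4, matching y values: 2, 21 (2 points).
  x = 18: rhs = 4, matching y values: 2, 21 (2 points).
  x = 19: rhs = 20, matching y values: none (0 points).
  x = 20: rhs = 12, matching y values: 9, 14 (2 points).
  x = 21: rhs = 9, matching y values: 3, 20 (2 points).
  x = 22: rhs = 17, matching y values: none (0 points).
Total affine count: 18.
Full point count |E(F_23)| = 18 + 1 = 19.
Hasse bound: |19 − (23+1)| = |-5| = 5 ≤ 2√23 ≈ 9.5917 ✓.


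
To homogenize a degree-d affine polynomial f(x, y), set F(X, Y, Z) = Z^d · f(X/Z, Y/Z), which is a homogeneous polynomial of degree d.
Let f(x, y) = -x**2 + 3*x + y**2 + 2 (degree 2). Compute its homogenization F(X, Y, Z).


F(X, Y, Z) = -X**2 + 3*X*Z + Y**2 + 2*Z**2

deg(f) = 2.
Substitute x = X/Z, y = Y/Z into f, then multiply by Z^2.
  monomial -1·x^2·y^0 ↦ -1·X^2·Y^0·Z^0.
  monomial 3·x^1·y^0 ↦ 3·X^1·Y^0·Z^1.
  monomial 1·x^0·y^2 ↦ 1·X^0·Y^2·Z^0.
  monomial 2·x^0·y^0 ↦ 2·X^0·Y^0·Z^2.
Collecting: F(X, Y, Z) = -X**2 + 3*X*Z + Y**2 + 2*Z**2.
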